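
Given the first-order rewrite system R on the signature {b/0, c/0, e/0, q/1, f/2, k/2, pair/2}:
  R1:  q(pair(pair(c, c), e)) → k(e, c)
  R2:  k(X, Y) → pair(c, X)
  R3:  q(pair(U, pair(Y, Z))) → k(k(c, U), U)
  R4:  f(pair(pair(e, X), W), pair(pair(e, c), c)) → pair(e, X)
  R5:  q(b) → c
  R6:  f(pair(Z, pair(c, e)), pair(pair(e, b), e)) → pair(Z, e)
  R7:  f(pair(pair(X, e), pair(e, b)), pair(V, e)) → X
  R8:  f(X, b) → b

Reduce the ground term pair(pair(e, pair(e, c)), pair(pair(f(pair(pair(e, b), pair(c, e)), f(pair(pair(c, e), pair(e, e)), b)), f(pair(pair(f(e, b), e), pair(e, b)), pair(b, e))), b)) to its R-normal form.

1. pair(pair(e, pair(e, c)), pair(pair(f(pair(pair(e, b), pair(c, e)), f(pair(pair(c, e), pair(e, e)), b)), f(pair(pair(f(e, b), e), pair(e, b)), pair(b, e))), b))  →  pair(pair(e, pair(e, c)), pair(pair(f(pair(pair(e, b), pair(c, e)), b), f(pair(pair(f(e, b), e), pair(e, b)), pair(b, e))), b))   [R8 at 2.1.1.2]
2. pair(pair(e, pair(e, c)), pair(pair(f(pair(pair(e, b), pair(c, e)), b), f(pair(pair(f(e, b), e), pair(e, b)), pair(b, e))), b))  →  pair(pair(e, pair(e, c)), pair(pair(b, f(pair(pair(f(e, b), e), pair(e, b)), pair(b, e))), b))   [R8 at 2.1.1]
3. pair(pair(e, pair(e, c)), pair(pair(b, f(pair(pair(f(e, b), e), pair(e, b)), pair(b, e))), b))  →  pair(pair(e, pair(e, c)), pair(pair(b, f(e, b)), b))   [R7 at 2.1.2]
4. pair(pair(e, pair(e, c)), pair(pair(b, f(e, b)), b))  →  pair(pair(e, pair(e, c)), pair(pair(b, b), b))   [R8 at 2.1.2]

pair(pair(e, pair(e, c)), pair(pair(b, b), b))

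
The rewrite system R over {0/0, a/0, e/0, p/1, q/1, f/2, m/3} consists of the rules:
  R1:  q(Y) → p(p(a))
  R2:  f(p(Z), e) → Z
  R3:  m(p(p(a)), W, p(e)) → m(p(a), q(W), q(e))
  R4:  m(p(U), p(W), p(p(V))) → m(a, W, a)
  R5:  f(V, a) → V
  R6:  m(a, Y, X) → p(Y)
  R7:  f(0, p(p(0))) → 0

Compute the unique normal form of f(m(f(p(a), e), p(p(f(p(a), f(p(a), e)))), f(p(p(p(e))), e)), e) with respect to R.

1. f(m(f(p(a), e), p(p(f(p(a), f(p(a), e)))), f(p(p(p(e))), e)), e)  →  f(m(a, p(p(f(p(a), f(p(a), e)))), f(p(p(p(e))), e)), e)   [R2 at 1.1]
2. f(m(a, p(p(f(p(a), f(p(a), e)))), f(p(p(p(e))), e)), e)  →  f(p(p(p(f(p(a), f(p(a), e))))), e)   [R6 at 1]
3. f(p(p(p(f(p(a), f(p(a), e))))), e)  →  p(p(f(p(a), f(p(a), e))))   [R2 at ε]
4. p(p(f(p(a), f(p(a), e))))  →  p(p(f(p(a), a)))   [R2 at 1.1.2]
5. p(p(f(p(a), a)))  →  p(p(p(a)))   [R5 at 1.1]

p(p(p(a)))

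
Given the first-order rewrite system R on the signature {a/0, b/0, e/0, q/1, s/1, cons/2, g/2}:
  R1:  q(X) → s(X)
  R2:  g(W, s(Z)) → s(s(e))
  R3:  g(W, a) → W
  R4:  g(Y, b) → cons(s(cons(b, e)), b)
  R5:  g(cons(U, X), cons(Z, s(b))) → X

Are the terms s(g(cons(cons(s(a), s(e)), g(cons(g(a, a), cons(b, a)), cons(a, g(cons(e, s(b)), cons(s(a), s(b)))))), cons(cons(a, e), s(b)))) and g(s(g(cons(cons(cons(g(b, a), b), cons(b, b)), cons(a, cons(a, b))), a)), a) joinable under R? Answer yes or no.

Reduce t₁ = s(g(cons(cons(s(a), s(e)), g(cons(g(a, a), cons(b, a)), cons(a, g(cons(e, s(b)), cons(s(a), s(b)))))), cons(cons(a, e), s(b)))):
1. s(g(cons(cons(s(a), s(e)), g(cons(g(a, a), cons(b, a)), cons(a, g(cons(e, s(b)), cons(s(a), s(b)))))), cons(cons(a, e), s(b))))  →  s(g(cons(g(a, a), cons(b, a)), cons(a, g(cons(e, s(b)), cons(s(a), s(b))))))   [R5 at 1]
2. s(g(cons(g(a, a), cons(b, a)), cons(a, g(cons(e, s(b)), cons(s(a), s(b))))))  →  s(g(cons(a, cons(b, a)), cons(a, g(cons(e, s(b)), cons(s(a), s(b))))))   [R3 at 1.1.1]
3. s(g(cons(a, cons(b, a)), cons(a, g(cons(e, s(b)), cons(s(a), s(b))))))  →  s(g(cons(a, cons(b, a)), cons(a, s(b))))   [R5 at 1.2.2]
4. s(g(cons(a, cons(b, a)), cons(a, s(b))))  →  s(cons(b, a))   [R5 at 1]

Reduce t₂ = g(s(g(cons(cons(cons(g(b, a), b), cons(b, b)), cons(a, cons(a, b))), a)), a):
1. g(s(g(cons(cons(cons(g(b, a), b), cons(b, b)), cons(a, cons(a, b))), a)), a)  →  s(g(cons(cons(cons(g(b, a), b), cons(b, b)), cons(a, cons(a, b))), a))   [R3 at ε]
2. s(g(cons(cons(cons(g(b, a), b), cons(b, b)), cons(a, cons(a, b))), a))  →  s(cons(cons(cons(g(b, a), b), cons(b, b)), cons(a, cons(a, b))))   [R3 at 1]
3. s(cons(cons(cons(g(b, a), b), cons(b, b)), cons(a, cons(a, b))))  →  s(cons(cons(cons(b, b), cons(b, b)), cons(a, cons(a, b))))   [R3 at 1.1.1.1]

no — NF(t₁) = s(cons(b, a)), NF(t₂) = s(cons(cons(cons(b, b), cons(b, b)), cons(a, cons(a, b))))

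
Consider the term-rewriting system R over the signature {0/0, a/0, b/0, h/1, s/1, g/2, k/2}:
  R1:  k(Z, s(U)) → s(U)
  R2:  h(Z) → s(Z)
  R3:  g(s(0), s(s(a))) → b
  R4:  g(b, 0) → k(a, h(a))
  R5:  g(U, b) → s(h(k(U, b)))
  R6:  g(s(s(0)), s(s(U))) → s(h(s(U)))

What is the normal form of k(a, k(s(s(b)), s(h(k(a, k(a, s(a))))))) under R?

s(s(s(a)))

1. k(a, k(s(s(b)), s(h(k(a, k(a, s(a)))))))  →  k(a, s(h(k(a, k(a, s(a))))))   [R1 at 2]
2. k(a, s(h(k(a, k(a, s(a))))))  →  s(h(k(a, k(a, s(a)))))   [R1 at ε]
3. s(h(k(a, k(a, s(a)))))  →  s(s(k(a, k(a, s(a)))))   [R2 at 1]
4. s(s(k(a, k(a, s(a)))))  →  s(s(k(a, s(a))))   [R1 at 1.1.2]
5. s(s(k(a, s(a))))  →  s(s(s(a)))   [R1 at 1.1]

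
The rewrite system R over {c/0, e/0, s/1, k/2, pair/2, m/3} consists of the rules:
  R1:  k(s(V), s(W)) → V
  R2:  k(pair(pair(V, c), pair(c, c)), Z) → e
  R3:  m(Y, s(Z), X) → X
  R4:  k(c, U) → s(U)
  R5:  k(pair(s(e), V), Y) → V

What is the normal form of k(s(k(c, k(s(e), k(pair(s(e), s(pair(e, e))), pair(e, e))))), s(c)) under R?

1. k(s(k(c, k(s(e), k(pair(s(e), s(pair(e, e))), pair(e, e))))), s(c))  →  k(c, k(s(e), k(pair(s(e), s(pair(e, e))), pair(e, e))))   [R1 at ε]
2. k(c, k(s(e), k(pair(s(e), s(pair(e, e))), pair(e, e))))  →  s(k(s(e), k(pair(s(e), s(pair(e, e))), pair(e, e))))   [R4 at ε]
3. s(k(s(e), k(pair(s(e), s(pair(e, e))), pair(e, e))))  →  s(k(s(e), s(pair(e, e))))   [R5 at 1.2]
4. s(k(s(e), s(pair(e, e))))  →  s(e)   [R1 at 1]

s(e)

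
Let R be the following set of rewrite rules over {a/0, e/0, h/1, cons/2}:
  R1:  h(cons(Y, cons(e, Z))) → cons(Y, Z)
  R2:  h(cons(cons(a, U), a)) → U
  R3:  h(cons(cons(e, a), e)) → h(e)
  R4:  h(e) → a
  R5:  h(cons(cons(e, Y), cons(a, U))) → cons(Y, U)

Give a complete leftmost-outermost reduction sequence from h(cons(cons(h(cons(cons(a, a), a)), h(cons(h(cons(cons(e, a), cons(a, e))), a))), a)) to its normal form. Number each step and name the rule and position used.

1. h(cons(cons(h(cons(cons(a, a), a)), h(cons(h(cons(cons(e, a), cons(a, e))), a))), a))  →  h(cons(cons(a, h(cons(h(cons(cons(e, a), cons(a, e))), a))), a))   [R2 at 1.1.1]
2. h(cons(cons(a, h(cons(h(cons(cons(e, a), cons(a, e))), a))), a))  →  h(cons(h(cons(cons(e, a), cons(a, e))), a))   [R2 at ε]
3. h(cons(h(cons(cons(e, a), cons(a, e))), a))  →  h(cons(cons(a, e), a))   [R5 at 1.1]
4. h(cons(cons(a, e), a))  →  e   [R2 at ε]

e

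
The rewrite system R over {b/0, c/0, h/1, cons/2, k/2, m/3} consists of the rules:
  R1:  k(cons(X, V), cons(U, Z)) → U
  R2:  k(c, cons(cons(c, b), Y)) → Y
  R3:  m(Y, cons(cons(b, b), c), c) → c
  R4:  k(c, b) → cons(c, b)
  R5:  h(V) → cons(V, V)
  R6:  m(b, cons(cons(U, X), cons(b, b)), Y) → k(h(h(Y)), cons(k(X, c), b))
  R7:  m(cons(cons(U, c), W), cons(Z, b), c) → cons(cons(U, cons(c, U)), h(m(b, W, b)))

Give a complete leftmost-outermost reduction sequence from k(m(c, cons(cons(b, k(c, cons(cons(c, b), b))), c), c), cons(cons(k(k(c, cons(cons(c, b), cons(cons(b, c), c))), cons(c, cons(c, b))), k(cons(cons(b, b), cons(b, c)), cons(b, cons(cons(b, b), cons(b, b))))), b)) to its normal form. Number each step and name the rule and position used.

1. k(m(c, cons(cons(b, k(c, cons(cons(c, b), b))), c), c), cons(cons(k(k(c, cons(cons(c, b), cons(cons(b, c), c))), cons(c, cons(c, b))), k(cons(cons(b, b), cons(b, c)), cons(b, cons(cons(b, b), cons(b, b))))), b))  →  k(m(c, cons(cons(b, b), c), c), cons(cons(k(k(c, cons(cons(c, b), cons(cons(b, c), c))), cons(c, cons(c, b))), k(cons(cons(b, b), cons(b, c)), cons(b, cons(cons(b, b), cons(b, b))))), b))   [R2 at 1.2.1.2]
2. k(m(c, cons(cons(b, b), c), c), cons(cons(k(k(c, cons(cons(c, b), cons(cons(b, c), c))), cons(c, cons(c, b))), k(cons(cons(b, b), cons(b, c)), cons(b, cons(cons(b, b), cons(b, b))))), b))  →  k(c, cons(cons(k(k(c, cons(cons(c, b), cons(cons(b, c), c))), cons(c, cons(c, b))), k(cons(cons(b, b), cons(b, c)), cons(b, cons(cons(b, b), cons(b, b))))), b))   [R3 at 1]
3. k(c, cons(cons(k(k(c, cons(cons(c, b), cons(cons(b, c), c))), cons(c, cons(c, b))), k(cons(cons(b, b), cons(b, c)), cons(b, cons(cons(b, b), cons(b, b))))), b))  →  k(c, cons(cons(k(cons(cons(b, c), c), cons(c, cons(c, b))), k(cons(cons(b, b), cons(b, c)), cons(b, cons(cons(b, b), cons(b, b))))), b))   [R2 at 2.1.1.1]
4. k(c, cons(cons(k(cons(cons(b, c), c), cons(c, cons(c, b))), k(cons(cons(b, b), cons(b, c)), cons(b, cons(cons(b, b), cons(b, b))))), b))  →  k(c, cons(cons(c, k(cons(cons(b, b), cons(b, c)), cons(b, cons(cons(b, b), cons(b, b))))), b))   [R1 at 2.1.1]
5. k(c, cons(cons(c, k(cons(cons(b, b), cons(b, c)), cons(b, cons(cons(b, b), cons(b, b))))), b))  →  k(c, cons(cons(c, b), b))   [R1 at 2.1.2]
6. k(c, cons(cons(c, b), b))  →  b   [R2 at ε]

b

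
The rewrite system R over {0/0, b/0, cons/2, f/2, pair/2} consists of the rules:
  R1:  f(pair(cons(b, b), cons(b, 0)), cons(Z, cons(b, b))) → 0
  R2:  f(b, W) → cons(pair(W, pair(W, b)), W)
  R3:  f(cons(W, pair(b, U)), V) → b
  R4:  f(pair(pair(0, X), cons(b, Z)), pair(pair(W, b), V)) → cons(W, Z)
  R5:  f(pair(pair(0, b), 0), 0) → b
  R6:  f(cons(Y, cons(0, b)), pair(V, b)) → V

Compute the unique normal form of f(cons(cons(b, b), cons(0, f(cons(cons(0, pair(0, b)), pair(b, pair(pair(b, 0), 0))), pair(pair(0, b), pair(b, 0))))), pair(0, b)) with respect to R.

0

1. f(cons(cons(b, b), cons(0, f(cons(cons(0, pair(0, b)), pair(b, pair(pair(b, 0), 0))), pair(pair(0, b), pair(b, 0))))), pair(0, b))  →  f(cons(cons(b, b), cons(0, b)), pair(0, b))   [R3 at 1.2.2]
2. f(cons(cons(b, b), cons(0, b)), pair(0, b))  →  0   [R6 at ε]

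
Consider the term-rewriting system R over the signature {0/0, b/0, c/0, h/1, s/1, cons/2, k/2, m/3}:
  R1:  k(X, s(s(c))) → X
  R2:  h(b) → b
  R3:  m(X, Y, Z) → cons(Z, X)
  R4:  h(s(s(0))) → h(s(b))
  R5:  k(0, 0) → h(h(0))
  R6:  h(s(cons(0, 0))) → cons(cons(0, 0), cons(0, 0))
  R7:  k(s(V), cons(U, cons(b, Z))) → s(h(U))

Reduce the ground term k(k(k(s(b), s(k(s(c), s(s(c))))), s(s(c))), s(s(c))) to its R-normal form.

s(b)

1. k(k(k(s(b), s(k(s(c), s(s(c))))), s(s(c))), s(s(c)))  →  k(k(s(b), s(k(s(c), s(s(c))))), s(s(c)))   [R1 at ε]
2. k(k(s(b), s(k(s(c), s(s(c))))), s(s(c)))  →  k(s(b), s(k(s(c), s(s(c)))))   [R1 at ε]
3. k(s(b), s(k(s(c), s(s(c)))))  →  k(s(b), s(s(c)))   [R1 at 2.1]
4. k(s(b), s(s(c)))  →  s(b)   [R1 at ε]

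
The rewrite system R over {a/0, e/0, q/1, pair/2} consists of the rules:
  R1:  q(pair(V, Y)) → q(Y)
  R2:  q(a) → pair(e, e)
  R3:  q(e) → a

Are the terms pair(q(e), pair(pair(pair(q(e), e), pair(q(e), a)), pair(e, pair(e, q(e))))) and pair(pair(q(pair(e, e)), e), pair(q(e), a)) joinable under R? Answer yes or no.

no — NF(t₁) = pair(a, pair(pair(pair(a, e), pair(a, a)), pair(e, pair(e, a)))), NF(t₂) = pair(pair(a, e), pair(a, a))

Reduce t₁ = pair(q(e), pair(pair(pair(q(e), e), pair(q(e), a)), pair(e, pair(e, q(e))))):
1. pair(q(e), pair(pair(pair(q(e), e), pair(q(e), a)), pair(e, pair(e, q(e)))))  →  pair(a, pair(pair(pair(q(e), e), pair(q(e), a)), pair(e, pair(e, q(e)))))   [R3 at 1]
2. pair(a, pair(pair(pair(q(e), e), pair(q(e), a)), pair(e, pair(e, q(e)))))  →  pair(a, pair(pair(pair(a, e), pair(q(e), a)), pair(e, pair(e, q(e)))))   [R3 at 2.1.1.1]
3. pair(a, pair(pair(pair(a, e), pair(q(e), a)), pair(e, pair(e, q(e)))))  →  pair(a, pair(pair(pair(a, e), pair(a, a)), pair(e, pair(e, q(e)))))   [R3 at 2.1.2.1]
4. pair(a, pair(pair(pair(a, e), pair(a, a)), pair(e, pair(e, q(e)))))  →  pair(a, pair(pair(pair(a, e), pair(a, a)), pair(e, pair(e, a))))   [R3 at 2.2.2.2]

Reduce t₂ = pair(pair(q(pair(e, e)), e), pair(q(e), a)):
1. pair(pair(q(pair(e, e)), e), pair(q(e), a))  →  pair(pair(q(e), e), pair(q(e), a))   [R1 at 1.1]
2. pair(pair(q(e), e), pair(q(e), a))  →  pair(pair(a, e), pair(q(e), a))   [R3 at 1.1]
3. pair(pair(a, e), pair(q(e), a))  →  pair(pair(a, e), pair(a, a))   [R3 at 2.1]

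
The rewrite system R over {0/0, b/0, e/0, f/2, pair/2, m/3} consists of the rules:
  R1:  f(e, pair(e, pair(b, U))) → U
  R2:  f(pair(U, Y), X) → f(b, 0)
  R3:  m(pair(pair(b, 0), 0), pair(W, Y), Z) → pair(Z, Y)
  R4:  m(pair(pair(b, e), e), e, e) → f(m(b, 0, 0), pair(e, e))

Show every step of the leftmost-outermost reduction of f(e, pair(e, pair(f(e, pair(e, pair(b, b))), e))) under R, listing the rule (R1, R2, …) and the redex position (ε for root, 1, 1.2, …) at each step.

1. f(e, pair(e, pair(f(e, pair(e, pair(b, b))), e)))  →  f(e, pair(e, pair(b, e)))   [R1 at 2.2.1]
2. f(e, pair(e, pair(b, e)))  →  e   [R1 at ε]

e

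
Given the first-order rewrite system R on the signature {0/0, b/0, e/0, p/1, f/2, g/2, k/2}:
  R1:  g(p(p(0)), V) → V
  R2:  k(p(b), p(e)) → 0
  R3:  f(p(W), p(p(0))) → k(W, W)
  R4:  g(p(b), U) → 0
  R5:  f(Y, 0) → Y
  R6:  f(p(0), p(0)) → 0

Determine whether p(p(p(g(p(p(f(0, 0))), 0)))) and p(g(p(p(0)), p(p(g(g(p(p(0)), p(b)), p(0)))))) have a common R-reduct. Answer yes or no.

yes — NF(t₁) = p(p(p(0))), NF(t₂) = p(p(p(0)))

Reduce t₁ = p(p(p(g(p(p(f(0, 0))), 0)))):
1. p(p(p(g(p(p(f(0, 0))), 0))))  →  p(p(p(g(p(p(0)), 0))))   [R5 at 1.1.1.1.1.1]
2. p(p(p(g(p(p(0)), 0))))  →  p(p(p(0)))   [R1 at 1.1.1]

Reduce t₂ = p(g(p(p(0)), p(p(g(g(p(p(0)), p(b)), p(0)))))):
1. p(g(p(p(0)), p(p(g(g(p(p(0)), p(b)), p(0))))))  →  p(p(p(g(g(p(p(0)), p(b)), p(0)))))   [R1 at 1]
2. p(p(p(g(g(p(p(0)), p(b)), p(0)))))  →  p(p(p(g(p(b), p(0)))))   [R1 at 1.1.1.1]
3. p(p(p(g(p(b), p(0)))))  →  p(p(p(0)))   [R4 at 1.1.1]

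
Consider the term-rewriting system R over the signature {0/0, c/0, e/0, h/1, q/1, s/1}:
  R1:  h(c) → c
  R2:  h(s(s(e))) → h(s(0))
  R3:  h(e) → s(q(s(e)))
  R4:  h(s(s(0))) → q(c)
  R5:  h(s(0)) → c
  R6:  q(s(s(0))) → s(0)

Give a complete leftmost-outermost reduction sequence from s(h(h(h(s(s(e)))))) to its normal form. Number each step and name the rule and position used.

s(c)

1. s(h(h(h(s(s(e))))))  →  s(h(h(h(s(0)))))   [R2 at 1.1.1]
2. s(h(h(h(s(0)))))  →  s(h(h(c)))   [R5 at 1.1.1]
3. s(h(h(c)))  →  s(h(c))   [R1 at 1.1]
4. s(h(c))  →  s(c)   [R1 at 1]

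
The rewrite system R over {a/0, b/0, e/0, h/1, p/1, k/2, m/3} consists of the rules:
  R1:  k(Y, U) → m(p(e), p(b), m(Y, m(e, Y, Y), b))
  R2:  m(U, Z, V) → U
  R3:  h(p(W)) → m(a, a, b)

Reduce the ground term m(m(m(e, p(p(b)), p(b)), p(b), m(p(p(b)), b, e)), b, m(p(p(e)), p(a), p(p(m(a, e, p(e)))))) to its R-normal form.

1. m(m(m(e, p(p(b)), p(b)), p(b), m(p(p(b)), b, e)), b, m(p(p(e)), p(a), p(p(m(a, e, p(e))))))  →  m(m(e, p(p(b)), p(b)), p(b), m(p(p(b)), b, e))   [R2 at ε]
2. m(m(e, p(p(b)), p(b)), p(b), m(p(p(b)), b, e))  →  m(e, p(p(b)), p(b))   [R2 at ε]
3. m(e, p(p(b)), p(b))  →  e   [R2 at ε]

e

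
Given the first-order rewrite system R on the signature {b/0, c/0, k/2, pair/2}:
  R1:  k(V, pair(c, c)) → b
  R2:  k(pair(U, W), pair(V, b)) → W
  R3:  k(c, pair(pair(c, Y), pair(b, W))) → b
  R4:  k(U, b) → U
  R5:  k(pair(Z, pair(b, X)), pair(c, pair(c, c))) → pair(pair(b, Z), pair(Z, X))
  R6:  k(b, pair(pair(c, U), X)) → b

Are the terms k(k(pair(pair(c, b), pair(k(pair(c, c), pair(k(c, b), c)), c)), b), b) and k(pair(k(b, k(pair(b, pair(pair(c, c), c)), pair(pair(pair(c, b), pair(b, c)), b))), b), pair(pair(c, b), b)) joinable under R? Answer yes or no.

no — NF(t₁) = pair(pair(c, b), pair(b, c)), NF(t₂) = b

Reduce t₁ = k(k(pair(pair(c, b), pair(k(pair(c, c), pair(k(c, b), c)), c)), b), b):
1. k(k(pair(pair(c, b), pair(k(pair(c, c), pair(k(c, b), c)), c)), b), b)  →  k(pair(pair(c, b), pair(k(pair(c, c), pair(k(c, b), c)), c)), b)   [R4 at ε]
2. k(pair(pair(c, b), pair(k(pair(c, c), pair(k(c, b), c)), c)), b)  →  pair(pair(c, b), pair(k(pair(c, c), pair(k(c, b), c)), c))   [R4 at ε]
3. pair(pair(c, b), pair(k(pair(c, c), pair(k(c, b), c)), c))  →  pair(pair(c, b), pair(k(pair(c, c), pair(c, c)), c))   [R4 at 2.1.2.1]
4. pair(pair(c, b), pair(k(pair(c, c), pair(c, c)), c))  →  pair(pair(c, b), pair(b, c))   [R1 at 2.1]

Reduce t₂ = k(pair(k(b, k(pair(b, pair(pair(c, c), c)), pair(pair(pair(c, b), pair(b, c)), b))), b), pair(pair(c, b), b)):
1. k(pair(k(b, k(pair(b, pair(pair(c, c), c)), pair(pair(pair(c, b), pair(b, c)), b))), b), pair(pair(c, b), b))  →  b   [R2 at ε]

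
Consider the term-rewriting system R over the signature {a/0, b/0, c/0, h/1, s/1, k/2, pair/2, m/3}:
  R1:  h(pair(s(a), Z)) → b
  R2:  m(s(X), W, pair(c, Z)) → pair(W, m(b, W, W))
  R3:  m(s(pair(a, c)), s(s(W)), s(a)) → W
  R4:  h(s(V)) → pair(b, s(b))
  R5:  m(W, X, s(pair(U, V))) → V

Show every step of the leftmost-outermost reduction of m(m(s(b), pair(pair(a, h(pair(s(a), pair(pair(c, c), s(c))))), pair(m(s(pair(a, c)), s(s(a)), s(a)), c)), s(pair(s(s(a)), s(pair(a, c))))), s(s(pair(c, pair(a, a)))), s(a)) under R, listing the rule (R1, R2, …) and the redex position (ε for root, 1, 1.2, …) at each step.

pair(c, pair(a, a))

1. m(m(s(b), pair(pair(a, h(pair(s(a), pair(pair(c, c), s(c))))), pair(m(s(pair(a, c)), s(s(a)), s(a)), c)), s(pair(s(s(a)), s(pair(a, c))))), s(s(pair(c, pair(a, a)))), s(a))  →  m(s(pair(a, c)), s(s(pair(c, pair(a, a)))), s(a))   [R5 at 1]
2. m(s(pair(a, c)), s(s(pair(c, pair(a, a)))), s(a))  →  pair(c, pair(a, a))   [R3 at ε]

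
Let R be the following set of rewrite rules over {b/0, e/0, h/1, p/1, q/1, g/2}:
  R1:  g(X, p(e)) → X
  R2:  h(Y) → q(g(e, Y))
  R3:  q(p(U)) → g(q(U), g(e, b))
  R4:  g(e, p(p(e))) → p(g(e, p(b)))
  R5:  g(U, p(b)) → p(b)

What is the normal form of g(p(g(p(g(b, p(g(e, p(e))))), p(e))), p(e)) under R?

p(p(b))

1. g(p(g(p(g(b, p(g(e, p(e))))), p(e))), p(e))  →  p(g(p(g(b, p(g(e, p(e))))), p(e)))   [R1 at ε]
2. p(g(p(g(b, p(g(e, p(e))))), p(e)))  →  p(p(g(b, p(g(e, p(e))))))   [R1 at 1]
3. p(p(g(b, p(g(e, p(e))))))  →  p(p(g(b, p(e))))   [R1 at 1.1.2.1]
4. p(p(g(b, p(e))))  →  p(p(b))   [R1 at 1.1]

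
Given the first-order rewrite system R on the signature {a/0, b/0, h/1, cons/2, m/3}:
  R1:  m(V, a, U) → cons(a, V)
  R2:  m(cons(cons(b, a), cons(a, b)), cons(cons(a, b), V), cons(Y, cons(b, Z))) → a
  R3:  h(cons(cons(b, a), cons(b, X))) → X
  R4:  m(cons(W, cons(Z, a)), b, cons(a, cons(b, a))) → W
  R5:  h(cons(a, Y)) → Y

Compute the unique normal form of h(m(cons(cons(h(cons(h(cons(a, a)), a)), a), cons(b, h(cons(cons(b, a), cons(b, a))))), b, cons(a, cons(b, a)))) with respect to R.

1. h(m(cons(cons(h(cons(h(cons(a, a)), a)), a), cons(b, h(cons(cons(b, a), cons(b, a))))), b, cons(a, cons(b, a))))  →  h(m(cons(cons(h(cons(a, a)), a), cons(b, h(cons(cons(b, a), cons(b, a))))), b, cons(a, cons(b, a))))   [R5 at 1.1.1.1.1.1]
2. h(m(cons(cons(h(cons(a, a)), a), cons(b, h(cons(cons(b, a), cons(b, a))))), b, cons(a, cons(b, a))))  →  h(m(cons(cons(a, a), cons(b, h(cons(cons(b, a), cons(b, a))))), b, cons(a, cons(b, a))))   [R5 at 1.1.1.1]
3. h(m(cons(cons(a, a), cons(b, h(cons(cons(b, a), cons(b, a))))), b, cons(a, cons(b, a))))  →  h(m(cons(cons(a, a), cons(b, a)), b, cons(a, cons(b, a))))   [R3 at 1.1.2.2]
4. h(m(cons(cons(a, a), cons(b, a)), b, cons(a, cons(b, a))))  →  h(cons(a, a))   [R4 at 1]
5. h(cons(a, a))  →  a   [R5 at ε]

a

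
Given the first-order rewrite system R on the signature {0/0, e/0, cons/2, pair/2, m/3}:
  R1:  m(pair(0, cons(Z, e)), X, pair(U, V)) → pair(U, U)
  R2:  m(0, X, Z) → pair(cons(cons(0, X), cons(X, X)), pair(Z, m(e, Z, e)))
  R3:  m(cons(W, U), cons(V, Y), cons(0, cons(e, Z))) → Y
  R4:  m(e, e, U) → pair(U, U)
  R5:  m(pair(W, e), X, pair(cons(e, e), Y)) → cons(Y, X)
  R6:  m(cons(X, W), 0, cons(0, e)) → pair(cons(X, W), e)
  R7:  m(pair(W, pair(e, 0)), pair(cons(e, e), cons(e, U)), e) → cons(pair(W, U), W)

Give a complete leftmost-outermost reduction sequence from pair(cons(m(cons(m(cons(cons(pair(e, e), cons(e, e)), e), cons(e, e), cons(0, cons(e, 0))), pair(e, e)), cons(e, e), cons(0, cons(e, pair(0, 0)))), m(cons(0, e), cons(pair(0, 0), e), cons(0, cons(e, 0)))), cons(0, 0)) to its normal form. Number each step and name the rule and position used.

pair(cons(e, e), cons(0, 0))

1. pair(cons(m(cons(m(cons(cons(pair(e, e), cons(e, e)), e), cons(e, e), cons(0, cons(e, 0))), pair(e, e)), cons(e, e), cons(0, cons(e, pair(0, 0)))), m(cons(0, e), cons(pair(0, 0), e), cons(0, cons(e, 0)))), cons(0, 0))  →  pair(cons(e, m(cons(0, e), cons(pair(0, 0), e), cons(0, cons(e, 0)))), cons(0, 0))   [R3 at 1.1]
2. pair(cons(e, m(cons(0, e), cons(pair(0, 0), e), cons(0, cons(e, 0)))), cons(0, 0))  →  pair(cons(e, e), cons(0, 0))   [R3 at 1.2]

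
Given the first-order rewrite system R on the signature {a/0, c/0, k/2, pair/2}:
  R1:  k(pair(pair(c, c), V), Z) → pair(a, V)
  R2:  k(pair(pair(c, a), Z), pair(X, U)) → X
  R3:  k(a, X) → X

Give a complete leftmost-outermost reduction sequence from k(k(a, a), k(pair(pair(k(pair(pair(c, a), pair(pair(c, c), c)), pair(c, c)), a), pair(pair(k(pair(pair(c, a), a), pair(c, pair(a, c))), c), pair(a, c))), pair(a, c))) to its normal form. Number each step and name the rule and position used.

1. k(k(a, a), k(pair(pair(k(pair(pair(c, a), pair(pair(c, c), c)), pair(c, c)), a), pair(pair(k(pair(pair(c, a), a), pair(c, pair(a, c))), c), pair(a, c))), pair(a, c)))  →  k(a, k(pair(pair(k(pair(pair(c, a), pair(pair(c, c), c)), pair(c, c)), a), pair(pair(k(pair(pair(c, a), a), pair(c, pair(a, c))), c), pair(a, c))), pair(a, c)))   [R3 at 1]
2. k(a, k(pair(pair(k(pair(pair(c, a), pair(pair(c, c), c)), pair(c, c)), a), pair(pair(k(pair(pair(c, a), a), pair(c, pair(a, c))), c), pair(a, c))), pair(a, c)))  →  k(pair(pair(k(pair(pair(c, a), pair(pair(c, c), c)), pair(c, c)), a), pair(pair(k(pair(pair(c, a), a), pair(c, pair(a, c))), c), pair(a, c))), pair(a, c))   [R3 at ε]
3. k(pair(pair(k(pair(pair(c, a), pair(pair(c, c), c)), pair(c, c)), a), pair(pair(k(pair(pair(c, a), a), pair(c, pair(a, c))), c), pair(a, c))), pair(a, c))  →  k(pair(pair(c, a), pair(pair(k(pair(pair(c, a), a), pair(c, pair(a, c))), c), pair(a, c))), pair(a, c))   [R2 at 1.1.1]
4. k(pair(pair(c, a), pair(pair(k(pair(pair(c, a), a), pair(c, pair(a, c))), c), pair(a, c))), pair(a, c))  →  a   [R2 at ε]

a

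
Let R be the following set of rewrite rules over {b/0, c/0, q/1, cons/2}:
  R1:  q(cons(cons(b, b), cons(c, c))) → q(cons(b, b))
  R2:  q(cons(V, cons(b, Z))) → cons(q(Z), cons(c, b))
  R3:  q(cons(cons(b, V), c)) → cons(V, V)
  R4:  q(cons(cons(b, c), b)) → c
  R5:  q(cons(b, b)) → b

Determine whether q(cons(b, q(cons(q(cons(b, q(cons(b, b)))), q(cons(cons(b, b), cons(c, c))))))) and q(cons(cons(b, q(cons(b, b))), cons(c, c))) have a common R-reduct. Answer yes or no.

Reduce t₁ = q(cons(b, q(cons(q(cons(b, q(cons(b, b)))), q(cons(cons(b, b), cons(c, c))))))):
1. q(cons(b, q(cons(q(cons(b, q(cons(b, b)))), q(cons(cons(b, b), cons(c, c)))))))  →  q(cons(b, q(cons(q(cons(b, b)), q(cons(cons(b, b), cons(c, c)))))))   [R5 at 1.2.1.1.1.2]
2. q(cons(b, q(cons(q(cons(b, b)), q(cons(cons(b, b), cons(c, c)))))))  →  q(cons(b, q(cons(b, q(cons(cons(b, b), cons(c, c)))))))   [R5 at 1.2.1.1]
3. q(cons(b, q(cons(b, q(cons(cons(b, b), cons(c, c)))))))  →  q(cons(b, q(cons(b, q(cons(b, b))))))   [R1 at 1.2.1.2]
4. q(cons(b, q(cons(b, q(cons(b, b))))))  →  q(cons(b, q(cons(b, b))))   [R5 at 1.2.1.2]
5. q(cons(b, q(cons(b, b))))  →  q(cons(b, b))   [R5 at 1.2]
6. q(cons(b, b))  →  b   [R5 at ε]

Reduce t₂ = q(cons(cons(b, q(cons(b, b))), cons(c, c))):
1. q(cons(cons(b, q(cons(b, b))), cons(c, c)))  →  q(cons(cons(b, b), cons(c, c)))   [R5 at 1.1.2]
2. q(cons(cons(b, b), cons(c, c)))  →  q(cons(b, b))   [R1 at ε]
3. q(cons(b, b))  →  b   [R5 at ε]

yes — NF(t₁) = b, NF(t₂) = b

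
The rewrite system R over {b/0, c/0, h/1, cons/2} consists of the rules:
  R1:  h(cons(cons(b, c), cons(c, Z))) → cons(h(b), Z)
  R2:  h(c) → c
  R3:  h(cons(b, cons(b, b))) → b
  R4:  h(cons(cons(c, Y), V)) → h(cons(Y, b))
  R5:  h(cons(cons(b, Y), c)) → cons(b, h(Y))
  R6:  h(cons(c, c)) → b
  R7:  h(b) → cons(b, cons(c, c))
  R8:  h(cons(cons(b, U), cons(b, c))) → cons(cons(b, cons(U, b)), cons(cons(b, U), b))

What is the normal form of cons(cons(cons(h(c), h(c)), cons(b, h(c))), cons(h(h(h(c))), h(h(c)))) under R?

cons(cons(cons(c, c), cons(b, c)), cons(c, c))

1. cons(cons(cons(h(c), h(c)), cons(b, h(c))), cons(h(h(h(c))), h(h(c))))  →  cons(cons(cons(c, h(c)), cons(b, h(c))), cons(h(h(h(c))), h(h(c))))   [R2 at 1.1.1]
2. cons(cons(cons(c, h(c)), cons(b, h(c))), cons(h(h(h(c))), h(h(c))))  →  cons(cons(cons(c, c), cons(b, h(c))), cons(h(h(h(c))), h(h(c))))   [R2 at 1.1.2]
3. cons(cons(cons(c, c), cons(b, h(c))), cons(h(h(h(c))), h(h(c))))  →  cons(cons(cons(c, c), cons(b, c)), cons(h(h(h(c))), h(h(c))))   [R2 at 1.2.2]
4. cons(cons(cons(c, c), cons(b, c)), cons(h(h(h(c))), h(h(c))))  →  cons(cons(cons(c, c), cons(b, c)), cons(h(h(c)), h(h(c))))   [R2 at 2.1.1.1]
5. cons(cons(cons(c, c), cons(b, c)), cons(h(h(c)), h(h(c))))  →  cons(cons(cons(c, c), cons(b, c)), cons(h(c), h(h(c))))   [R2 at 2.1.1]
6. cons(cons(cons(c, c), cons(b, c)), cons(h(c), h(h(c))))  →  cons(cons(cons(c, c), cons(b, c)), cons(c, h(h(c))))   [R2 at 2.1]
7. cons(cons(cons(c, c), cons(b, c)), cons(c, h(h(c))))  →  cons(cons(cons(c, c), cons(b, c)), cons(c, h(c)))   [R2 at 2.2.1]
8. cons(cons(cons(c, c), cons(b, c)), cons(c, h(c)))  →  cons(cons(cons(c, c), cons(b, c)), cons(c, c))   [R2 at 2.2]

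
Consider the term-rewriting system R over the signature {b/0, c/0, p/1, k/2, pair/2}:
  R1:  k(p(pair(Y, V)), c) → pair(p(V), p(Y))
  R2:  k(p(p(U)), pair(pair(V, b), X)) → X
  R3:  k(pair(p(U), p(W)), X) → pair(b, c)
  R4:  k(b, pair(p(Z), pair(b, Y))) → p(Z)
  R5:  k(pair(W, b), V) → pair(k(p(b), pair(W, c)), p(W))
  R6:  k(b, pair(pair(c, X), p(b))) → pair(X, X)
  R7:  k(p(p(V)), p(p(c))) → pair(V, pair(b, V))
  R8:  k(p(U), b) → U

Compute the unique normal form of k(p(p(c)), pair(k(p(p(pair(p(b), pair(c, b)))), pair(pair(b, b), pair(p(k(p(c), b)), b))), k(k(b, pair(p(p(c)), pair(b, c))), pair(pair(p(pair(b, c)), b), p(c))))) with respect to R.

1. k(p(p(c)), pair(k(p(p(pair(p(b), pair(c, b)))), pair(pair(b, b), pair(p(k(p(c), b)), b))), k(k(b, pair(p(p(c)), pair(b, c))), pair(pair(p(pair(b, c)), b), p(c)))))  →  k(p(p(c)), pair(pair(p(k(p(c), b)), b), k(k(b, pair(p(p(c)), pair(b, c))), pair(pair(p(pair(b, c)), b), p(c)))))   [R2 at 2.1]
2. k(p(p(c)), pair(pair(p(k(p(c), b)), b), k(k(b, pair(p(p(c)), pair(b, c))), pair(pair(p(pair(b, c)), b), p(c)))))  →  k(k(b, pair(p(p(c)), pair(b, c))), pair(pair(p(pair(b, c)), b), p(c)))   [R2 at ε]
3. k(k(b, pair(p(p(c)), pair(b, c))), pair(pair(p(pair(b, c)), b), p(c)))  →  k(p(p(c)), pair(pair(p(pair(b, c)), b), p(c)))   [R4 at 1]
4. k(p(p(c)), pair(pair(p(pair(b, c)), b), p(c)))  →  p(c)   [R2 at ε]

p(c)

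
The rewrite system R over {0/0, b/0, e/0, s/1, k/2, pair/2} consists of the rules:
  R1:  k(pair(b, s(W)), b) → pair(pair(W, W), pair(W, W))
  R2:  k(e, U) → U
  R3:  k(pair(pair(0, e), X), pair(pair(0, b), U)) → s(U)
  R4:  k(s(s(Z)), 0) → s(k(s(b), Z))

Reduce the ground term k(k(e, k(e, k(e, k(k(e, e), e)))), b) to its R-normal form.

1. k(k(e, k(e, k(e, k(k(e, e), e)))), b)  →  k(k(e, k(e, k(k(e, e), e))), b)   [R2 at 1]
2. k(k(e, k(e, k(k(e, e), e))), b)  →  k(k(e, k(k(e, e), e)), b)   [R2 at 1]
3. k(k(e, k(k(e, e), e)), b)  →  k(k(k(e, e), e), b)   [R2 at 1]
4. k(k(k(e, e), e), b)  →  k(k(e, e), b)   [R2 at 1.1]
5. k(k(e, e), b)  →  k(e, b)   [R2 at 1]
6. k(e, b)  →  b   [R2 at ε]

b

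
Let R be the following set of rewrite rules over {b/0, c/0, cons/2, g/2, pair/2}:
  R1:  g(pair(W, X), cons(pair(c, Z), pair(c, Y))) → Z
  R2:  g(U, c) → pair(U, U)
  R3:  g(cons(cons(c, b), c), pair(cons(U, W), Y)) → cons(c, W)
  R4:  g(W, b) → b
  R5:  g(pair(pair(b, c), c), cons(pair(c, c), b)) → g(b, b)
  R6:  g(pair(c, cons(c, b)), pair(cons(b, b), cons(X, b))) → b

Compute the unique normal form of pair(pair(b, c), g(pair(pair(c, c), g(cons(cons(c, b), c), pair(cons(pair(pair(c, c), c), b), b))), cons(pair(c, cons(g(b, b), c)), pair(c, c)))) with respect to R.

1. pair(pair(b, c), g(pair(pair(c, c), g(cons(cons(c, b), c), pair(cons(pair(pair(c, c), c), b), b))), cons(pair(c, cons(g(b, b), c)), pair(c, c))))  →  pair(pair(b, c), cons(g(b, b), c))   [R1 at 2]
2. pair(pair(b, c), cons(g(b, b), c))  →  pair(pair(b, c), cons(b, c))   [R4 at 2.1]

pair(pair(b, c), cons(b, c))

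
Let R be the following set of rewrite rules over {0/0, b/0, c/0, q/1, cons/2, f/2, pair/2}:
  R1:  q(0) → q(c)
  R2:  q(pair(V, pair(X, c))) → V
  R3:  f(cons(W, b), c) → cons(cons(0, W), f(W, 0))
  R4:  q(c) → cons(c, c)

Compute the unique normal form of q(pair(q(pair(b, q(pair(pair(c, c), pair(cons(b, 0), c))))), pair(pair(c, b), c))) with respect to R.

1. q(pair(q(pair(b, q(pair(pair(c, c), pair(cons(b, 0), c))))), pair(pair(c, b), c)))  →  q(pair(b, q(pair(pair(c, c), pair(cons(b, 0), c)))))   [R2 at ε]
2. q(pair(b, q(pair(pair(c, c), pair(cons(b, 0), c)))))  →  q(pair(b, pair(c, c)))   [R2 at 1.2]
3. q(pair(b, pair(c, c)))  →  b   [R2 at ε]

b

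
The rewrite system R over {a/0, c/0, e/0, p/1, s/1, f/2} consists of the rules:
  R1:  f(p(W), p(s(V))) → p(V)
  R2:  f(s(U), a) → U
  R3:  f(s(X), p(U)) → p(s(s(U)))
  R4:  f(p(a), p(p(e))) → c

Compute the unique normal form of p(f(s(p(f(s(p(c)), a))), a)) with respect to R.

p(p(p(c)))

1. p(f(s(p(f(s(p(c)), a))), a))  →  p(p(f(s(p(c)), a)))   [R2 at 1]
2. p(p(f(s(p(c)), a)))  →  p(p(p(c)))   [R2 at 1.1]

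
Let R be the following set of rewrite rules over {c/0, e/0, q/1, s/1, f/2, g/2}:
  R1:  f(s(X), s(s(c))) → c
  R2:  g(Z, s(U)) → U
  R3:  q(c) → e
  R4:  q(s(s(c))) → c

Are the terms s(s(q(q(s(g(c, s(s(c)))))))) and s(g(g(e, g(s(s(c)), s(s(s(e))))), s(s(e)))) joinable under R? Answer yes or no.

Reduce t₁ = s(s(q(q(s(g(c, s(s(c)))))))):
1. s(s(q(q(s(g(c, s(s(c))))))))  →  s(s(q(q(s(s(c))))))   [R2 at 1.1.1.1.1]
2. s(s(q(q(s(s(c))))))  →  s(s(q(c)))   [R4 at 1.1.1]
3. s(s(q(c)))  →  s(s(e))   [R3 at 1.1]

Reduce t₂ = s(g(g(e, g(s(s(c)), s(s(s(e))))), s(s(e)))):
1. s(g(g(e, g(s(s(c)), s(s(s(e))))), s(s(e))))  →  s(s(e))   [R2 at 1]

yes — NF(t₁) = s(s(e)), NF(t₂) = s(s(e))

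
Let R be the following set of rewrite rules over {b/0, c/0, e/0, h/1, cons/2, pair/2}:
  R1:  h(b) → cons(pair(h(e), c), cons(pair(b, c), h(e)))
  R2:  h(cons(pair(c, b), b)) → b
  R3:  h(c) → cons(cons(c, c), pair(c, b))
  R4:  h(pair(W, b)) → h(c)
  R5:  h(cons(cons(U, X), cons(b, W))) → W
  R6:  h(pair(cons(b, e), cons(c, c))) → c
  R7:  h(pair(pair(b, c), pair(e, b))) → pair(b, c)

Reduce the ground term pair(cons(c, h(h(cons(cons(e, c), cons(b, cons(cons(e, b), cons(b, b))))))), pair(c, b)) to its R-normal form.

1. pair(cons(c, h(h(cons(cons(e, c), cons(b, cons(cons(e, b), cons(b, b))))))), pair(c, b))  →  pair(cons(c, h(cons(cons(e, b), cons(b, b)))), pair(c, b))   [R5 at 1.2.1]
2. pair(cons(c, h(cons(cons(e, b), cons(b, b)))), pair(c, b))  →  pair(cons(c, b), pair(c, b))   [R5 at 1.2]

pair(cons(c, b), pair(c, b))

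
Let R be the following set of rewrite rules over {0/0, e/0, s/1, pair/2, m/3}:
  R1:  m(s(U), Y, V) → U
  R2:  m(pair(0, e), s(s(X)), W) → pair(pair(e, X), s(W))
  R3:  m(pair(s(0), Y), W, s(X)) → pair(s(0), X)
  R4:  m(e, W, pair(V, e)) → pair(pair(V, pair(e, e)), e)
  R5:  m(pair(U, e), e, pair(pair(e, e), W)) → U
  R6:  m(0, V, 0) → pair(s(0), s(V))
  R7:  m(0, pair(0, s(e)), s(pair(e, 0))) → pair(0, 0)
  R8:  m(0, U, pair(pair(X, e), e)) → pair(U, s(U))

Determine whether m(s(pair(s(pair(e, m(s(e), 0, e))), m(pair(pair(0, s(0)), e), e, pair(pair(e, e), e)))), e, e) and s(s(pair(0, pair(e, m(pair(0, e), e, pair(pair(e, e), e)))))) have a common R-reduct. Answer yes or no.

no — NF(t₁) = pair(s(pair(e, e)), pair(0, s(0))), NF(t₂) = s(s(pair(0, pair(e, 0))))

Reduce t₁ = m(s(pair(s(pair(e, m(s(e), 0, e))), m(pair(pair(0, s(0)), e), e, pair(pair(e, e), e)))), e, e):
1. m(s(pair(s(pair(e, m(s(e), 0, e))), m(pair(pair(0, s(0)), e), e, pair(pair(e, e), e)))), e, e)  →  pair(s(pair(e, m(s(e), 0, e))), m(pair(pair(0, s(0)), e), e, pair(pair(e, e), e)))   [R1 at ε]
2. pair(s(pair(e, m(s(e), 0, e))), m(pair(pair(0, s(0)), e), e, pair(pair(e, e), e)))  →  pair(s(pair(e, e)), m(pair(pair(0, s(0)), e), e, pair(pair(e, e), e)))   [R1 at 1.1.2]
3. pair(s(pair(e, e)), m(pair(pair(0, s(0)), e), e, pair(pair(e, e), e)))  →  pair(s(pair(e, e)), pair(0, s(0)))   [R5 at 2]

Reduce t₂ = s(s(pair(0, pair(e, m(pair(0, e), e, pair(pair(e, e), e)))))):
1. s(s(pair(0, pair(e, m(pair(0, e), e, pair(pair(e, e), e))))))  →  s(s(pair(0, pair(e, 0))))   [R5 at 1.1.2.2]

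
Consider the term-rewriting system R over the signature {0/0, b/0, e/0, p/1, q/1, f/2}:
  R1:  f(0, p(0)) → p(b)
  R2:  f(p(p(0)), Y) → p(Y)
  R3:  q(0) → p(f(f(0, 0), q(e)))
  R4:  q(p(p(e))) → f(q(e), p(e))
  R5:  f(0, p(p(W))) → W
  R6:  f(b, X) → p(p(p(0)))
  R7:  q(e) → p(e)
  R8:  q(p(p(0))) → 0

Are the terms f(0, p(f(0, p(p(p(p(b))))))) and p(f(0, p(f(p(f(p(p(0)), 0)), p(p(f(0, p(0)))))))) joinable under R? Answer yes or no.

Reduce t₁ = f(0, p(f(0, p(p(p(p(b))))))):
1. f(0, p(f(0, p(p(p(p(b)))))))  →  f(0, p(p(p(b))))   [R5 at 2.1]
2. f(0, p(p(p(b))))  →  p(b)   [R5 at ε]

Reduce t₂ = p(f(0, p(f(p(f(p(p(0)), 0)), p(p(f(0, p(0)))))))):
1. p(f(0, p(f(p(f(p(p(0)), 0)), p(p(f(0, p(0))))))))  →  p(f(0, p(f(p(p(0)), p(p(f(0, p(0))))))))   [R2 at 1.2.1.1.1]
2. p(f(0, p(f(p(p(0)), p(p(f(0, p(0))))))))  →  p(f(0, p(p(p(p(f(0, p(0))))))))   [R2 at 1.2.1]
3. p(f(0, p(p(p(p(f(0, p(0))))))))  →  p(p(p(f(0, p(0)))))   [R5 at 1]
4. p(p(p(f(0, p(0)))))  →  p(p(p(p(b))))   [R1 at 1.1.1]

no — NF(t₁) = p(b), NF(t₂) = p(p(p(p(b))))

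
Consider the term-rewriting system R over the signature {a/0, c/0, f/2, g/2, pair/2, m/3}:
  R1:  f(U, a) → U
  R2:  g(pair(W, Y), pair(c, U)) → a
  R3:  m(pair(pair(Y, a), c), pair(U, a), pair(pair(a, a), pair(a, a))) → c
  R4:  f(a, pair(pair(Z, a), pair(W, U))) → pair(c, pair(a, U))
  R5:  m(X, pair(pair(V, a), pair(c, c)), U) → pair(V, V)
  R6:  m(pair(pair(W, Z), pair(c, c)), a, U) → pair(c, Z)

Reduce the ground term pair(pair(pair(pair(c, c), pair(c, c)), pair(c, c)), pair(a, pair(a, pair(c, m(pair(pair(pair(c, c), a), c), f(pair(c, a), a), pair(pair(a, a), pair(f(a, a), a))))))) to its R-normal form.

pair(pair(pair(pair(c, c), pair(c, c)), pair(c, c)), pair(a, pair(a, pair(c, c))))

1. pair(pair(pair(pair(c, c), pair(c, c)), pair(c, c)), pair(a, pair(a, pair(c, m(pair(pair(pair(c, c), a), c), f(pair(c, a), a), pair(pair(a, a), pair(f(a, a), a)))))))  →  pair(pair(pair(pair(c, c), pair(c, c)), pair(c, c)), pair(a, pair(a, pair(c, m(pair(pair(pair(c, c), a), c), pair(c, a), pair(pair(a, a), pair(f(a, a), a)))))))   [R1 at 2.2.2.2.2]
2. pair(pair(pair(pair(c, c), pair(c, c)), pair(c, c)), pair(a, pair(a, pair(c, m(pair(pair(pair(c, c), a), c), pair(c, a), pair(pair(a, a), pair(f(a, a), a)))))))  →  pair(pair(pair(pair(c, c), pair(c, c)), pair(c, c)), pair(a, pair(a, pair(c, m(pair(pair(pair(c, c), a), c), pair(c, a), pair(pair(a, a), pair(a, a)))))))   [R1 at 2.2.2.2.3.2.1]
3. pair(pair(pair(pair(c, c), pair(c, c)), pair(c, c)), pair(a, pair(a, pair(c, m(pair(pair(pair(c, c), a), c), pair(c, a), pair(pair(a, a), pair(a, a)))))))  →  pair(pair(pair(pair(c, c), pair(c, c)), pair(c, c)), pair(a, pair(a, pair(c, c))))   [R3 at 2.2.2.2]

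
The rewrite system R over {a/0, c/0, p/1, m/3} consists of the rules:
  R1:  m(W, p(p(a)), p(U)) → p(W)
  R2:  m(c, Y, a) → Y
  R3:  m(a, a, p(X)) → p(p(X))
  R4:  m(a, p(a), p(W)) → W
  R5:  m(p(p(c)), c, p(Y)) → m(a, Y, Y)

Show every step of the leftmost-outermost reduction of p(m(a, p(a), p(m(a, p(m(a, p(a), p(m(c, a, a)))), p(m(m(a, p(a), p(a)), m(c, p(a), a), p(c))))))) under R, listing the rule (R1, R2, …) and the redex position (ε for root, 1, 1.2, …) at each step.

p(c)

1. p(m(a, p(a), p(m(a, p(m(a, p(a), p(m(c, a, a)))), p(m(m(a, p(a), p(a)), m(c, p(a), a), p(c)))))))  →  p(m(a, p(m(a, p(a), p(m(c, a, a)))), p(m(m(a, p(a), p(a)), m(c, p(a), a), p(c)))))   [R4 at 1]
2. p(m(a, p(m(a, p(a), p(m(c, a, a)))), p(m(m(a, p(a), p(a)), m(c, p(a), a), p(c)))))  →  p(m(a, p(m(c, a, a)), p(m(m(a, p(a), p(a)), m(c, p(a), a), p(c)))))   [R4 at 1.2.1]
3. p(m(a, p(m(c, a, a)), p(m(m(a, p(a), p(a)), m(c, p(a), a), p(c)))))  →  p(m(a, p(a), p(m(m(a, p(a), p(a)), m(c, p(a), a), p(c)))))   [R2 at 1.2.1]
4. p(m(a, p(a), p(m(m(a, p(a), p(a)), m(c, p(a), a), p(c)))))  →  p(m(m(a, p(a), p(a)), m(c, p(a), a), p(c)))   [R4 at 1]
5. p(m(m(a, p(a), p(a)), m(c, p(a), a), p(c)))  →  p(m(a, m(c, p(a), a), p(c)))   [R4 at 1.1]
6. p(m(a, m(c, p(a), a), p(c)))  →  p(m(a, p(a), p(c)))   [R2 at 1.2]
7. p(m(a, p(a), p(c)))  →  p(c)   [R4 at 1]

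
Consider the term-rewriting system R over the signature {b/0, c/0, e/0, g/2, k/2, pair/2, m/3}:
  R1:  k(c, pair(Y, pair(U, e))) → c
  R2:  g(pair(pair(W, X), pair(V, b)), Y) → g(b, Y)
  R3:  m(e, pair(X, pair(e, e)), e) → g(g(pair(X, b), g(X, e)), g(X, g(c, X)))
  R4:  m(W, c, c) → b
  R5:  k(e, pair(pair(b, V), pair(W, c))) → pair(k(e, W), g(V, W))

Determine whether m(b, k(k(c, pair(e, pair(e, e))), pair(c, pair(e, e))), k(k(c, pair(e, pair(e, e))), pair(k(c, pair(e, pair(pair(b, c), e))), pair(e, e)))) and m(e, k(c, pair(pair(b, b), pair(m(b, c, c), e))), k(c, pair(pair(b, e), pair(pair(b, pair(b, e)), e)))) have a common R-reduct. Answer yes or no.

yes — NF(t₁) = b, NF(t₂) = b

Reduce t₁ = m(b, k(k(c, pair(e, pair(e, e))), pair(c, pair(e, e))), k(k(c, pair(e, pair(e, e))), pair(k(c, pair(e, pair(pair(b, c), e))), pair(e, e)))):
1. m(b, k(k(c, pair(e, pair(e, e))), pair(c, pair(e, e))), k(k(c, pair(e, pair(e, e))), pair(k(c, pair(e, pair(pair(b, c), e))), pair(e, e))))  →  m(b, k(c, pair(c, pair(e, e))), k(k(c, pair(e, pair(e, e))), pair(k(c, pair(e, pair(pair(b, c), e))), pair(e, e))))   [R1 at 2.1]
2. m(b, k(c, pair(c, pair(e, e))), k(k(c, pair(e, pair(e, e))), pair(k(c, pair(e, pair(pair(b, c), e))), pair(e, e))))  →  m(b, c, k(k(c, pair(e, pair(e, e))), pair(k(c, pair(e, pair(pair(b, c), e))), pair(e, e))))   [R1 at 2]
3. m(b, c, k(k(c, pair(e, pair(e, e))), pair(k(c, pair(e, pair(pair(b, c), e))), pair(e, e))))  →  m(b, c, k(c, pair(k(c, pair(e, pair(pair(b, c), e))), pair(e, e))))   [R1 at 3.1]
4. m(b, c, k(c, pair(k(c, pair(e, pair(pair(b, c), e))), pair(e, e))))  →  m(b, c, c)   [R1 at 3]
5. m(b, c, c)  →  b   [R4 at ε]

Reduce t₂ = m(e, k(c, pair(pair(b, b), pair(m(b, c, c), e))), k(c, pair(pair(b, e), pair(pair(b, pair(b, e)), e)))):
1. m(e, k(c, pair(pair(b, b), pair(m(b, c, c), e))), k(c, pair(pair(b, e), pair(pair(b, pair(b, e)), e))))  →  m(e, c, k(c, pair(pair(b, e), pair(pair(b, pair(b, e)), e))))   [R1 at 2]
2. m(e, c, k(c, pair(pair(b, e), pair(pair(b, pair(b, e)), e))))  →  m(e, c, c)   [R1 at 3]
3. m(e, c, c)  →  b   [R4 at ε]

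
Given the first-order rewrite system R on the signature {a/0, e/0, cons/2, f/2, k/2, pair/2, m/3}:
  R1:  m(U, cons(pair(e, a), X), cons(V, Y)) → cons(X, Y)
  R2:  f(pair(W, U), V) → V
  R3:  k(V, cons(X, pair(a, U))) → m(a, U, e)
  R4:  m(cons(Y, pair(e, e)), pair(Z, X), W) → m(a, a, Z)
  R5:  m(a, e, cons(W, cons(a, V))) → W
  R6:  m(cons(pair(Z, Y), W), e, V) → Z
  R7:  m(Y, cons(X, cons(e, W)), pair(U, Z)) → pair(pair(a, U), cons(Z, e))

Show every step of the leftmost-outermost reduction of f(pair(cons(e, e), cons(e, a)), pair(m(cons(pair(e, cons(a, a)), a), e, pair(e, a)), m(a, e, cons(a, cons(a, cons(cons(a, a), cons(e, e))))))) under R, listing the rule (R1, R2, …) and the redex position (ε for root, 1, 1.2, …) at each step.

pair(e, a)

1. f(pair(cons(e, e), cons(e, a)), pair(m(cons(pair(e, cons(a, a)), a), e, pair(e, a)), m(a, e, cons(a, cons(a, cons(cons(a, a), cons(e, e)))))))  →  pair(m(cons(pair(e, cons(a, a)), a), e, pair(e, a)), m(a, e, cons(a, cons(a, cons(cons(a, a), cons(e, e))))))   [R2 at ε]
2. pair(m(cons(pair(e, cons(a, a)), a), e, pair(e, a)), m(a, e, cons(a, cons(a, cons(cons(a, a), cons(e, e))))))  →  pair(e, m(a, e, cons(a, cons(a, cons(cons(a, a), cons(e, e))))))   [R6 at 1]
3. pair(e, m(a, e, cons(a, cons(a, cons(cons(a, a), cons(e, e))))))  →  pair(e, a)   [R5 at 2]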